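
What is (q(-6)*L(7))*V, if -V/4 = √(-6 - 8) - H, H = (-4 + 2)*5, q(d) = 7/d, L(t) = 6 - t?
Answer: -140/3 - 14*I*√14/3 ≈ -46.667 - 17.461*I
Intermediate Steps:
H = -10 (H = -2*5 = -10)
V = -40 - 4*I*√14 (V = -4*(√(-6 - 8) - 1*(-10)) = -4*(√(-14) + 10) = -4*(I*√14 + 10) = -4*(10 + I*√14) = -40 - 4*I*√14 ≈ -40.0 - 14.967*I)
(q(-6)*L(7))*V = ((7/(-6))*(6 - 1*7))*(-40 - 4*I*√14) = ((7*(-⅙))*(6 - 7))*(-40 - 4*I*√14) = (-7/6*(-1))*(-40 - 4*I*√14) = 7*(-40 - 4*I*√14)/6 = -140/3 - 14*I*√14/3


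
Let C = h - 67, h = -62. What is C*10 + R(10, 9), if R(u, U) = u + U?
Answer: -1271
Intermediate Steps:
R(u, U) = U + u
C = -129 (C = -62 - 67 = -129)
C*10 + R(10, 9) = -129*10 + (9 + 10) = -1290 + 19 = -1271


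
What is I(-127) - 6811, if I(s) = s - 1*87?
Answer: -7025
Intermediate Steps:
I(s) = -87 + s (I(s) = s - 87 = -87 + s)
I(-127) - 6811 = (-87 - 127) - 6811 = -214 - 6811 = -7025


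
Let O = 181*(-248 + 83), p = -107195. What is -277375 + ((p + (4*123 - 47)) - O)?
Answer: -354260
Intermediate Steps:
O = -29865 (O = 181*(-165) = -29865)
-277375 + ((p + (4*123 - 47)) - O) = -277375 + ((-107195 + (4*123 - 47)) - 1*(-29865)) = -277375 + ((-107195 + (492 - 47)) + 29865) = -277375 + ((-107195 + 445) + 29865) = -277375 + (-106750 + 29865) = -277375 - 76885 = -354260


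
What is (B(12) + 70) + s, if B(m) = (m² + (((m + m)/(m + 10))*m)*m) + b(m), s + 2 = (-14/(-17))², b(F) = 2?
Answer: 1181854/3179 ≈ 371.77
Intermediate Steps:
s = -382/289 (s = -2 + (-14/(-17))² = -2 + (-14*(-1/17))² = -2 + (14/17)² = -2 + 196/289 = -382/289 ≈ -1.3218)
B(m) = 2 + m² + 2*m³/(10 + m) (B(m) = (m² + (((m + m)/(m + 10))*m)*m) + 2 = (m² + (((2*m)/(10 + m))*m)*m) + 2 = (m² + ((2*m/(10 + m))*m)*m) + 2 = (m² + (2*m²/(10 + m))*m) + 2 = (m² + 2*m³/(10 + m)) + 2 = 2 + m² + 2*m³/(10 + m))
(B(12) + 70) + s = ((20 + 2*12 + 3*12³ + 10*12²)/(10 + 12) + 70) - 382/289 = ((20 + 24 + 3*1728 + 10*144)/22 + 70) - 382/289 = ((20 + 24 + 5184 + 1440)/22 + 70) - 382/289 = ((1/22)*6668 + 70) - 382/289 = (3334/11 + 70) - 382/289 = 4104/11 - 382/289 = 1181854/3179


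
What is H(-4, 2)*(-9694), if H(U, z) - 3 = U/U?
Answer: -38776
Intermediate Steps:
H(U, z) = 4 (H(U, z) = 3 + U/U = 3 + 1 = 4)
H(-4, 2)*(-9694) = 4*(-9694) = -38776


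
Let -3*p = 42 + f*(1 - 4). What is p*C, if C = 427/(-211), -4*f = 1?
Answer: 24339/844 ≈ 28.838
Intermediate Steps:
f = -¼ (f = -¼*1 = -¼ ≈ -0.25000)
C = -427/211 (C = 427*(-1/211) = -427/211 ≈ -2.0237)
p = -57/4 (p = -(42 - (1 - 4)/4)/3 = -(42 - ¼*(-3))/3 = -(42 + ¾)/3 = -⅓*171/4 = -57/4 ≈ -14.250)
p*C = -57/4*(-427/211) = 24339/844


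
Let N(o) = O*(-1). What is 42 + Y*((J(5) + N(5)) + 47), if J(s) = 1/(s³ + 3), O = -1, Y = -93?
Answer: -566109/128 ≈ -4422.7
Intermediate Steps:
J(s) = 1/(3 + s³)
N(o) = 1 (N(o) = -1*(-1) = 1)
42 + Y*((J(5) + N(5)) + 47) = 42 - 93*((1/(3 + 5³) + 1) + 47) = 42 - 93*((1/(3 + 125) + 1) + 47) = 42 - 93*((1/128 + 1) + 47) = 42 - 93*(129/128 + 47) = 42 - 93*6145/128 = 42 - 571485/128 = -566109/128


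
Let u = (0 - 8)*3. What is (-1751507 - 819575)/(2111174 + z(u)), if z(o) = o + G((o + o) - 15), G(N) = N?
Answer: -2571082/2111087 ≈ -1.2179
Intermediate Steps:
u = -24 (u = -8*3 = -24)
z(o) = -15 + 3*o (z(o) = o + ((o + o) - 15) = o + (2*o - 15) = o + (-15 + 2*o) = -15 + 3*o)
(-1751507 - 819575)/(2111174 + z(u)) = (-1751507 - 819575)/(2111174 + (-15 + 3*(-24))) = -2571082/(2111174 + (-15 - 72)) = -2571082/(2111174 - 87) = -2571082/2111087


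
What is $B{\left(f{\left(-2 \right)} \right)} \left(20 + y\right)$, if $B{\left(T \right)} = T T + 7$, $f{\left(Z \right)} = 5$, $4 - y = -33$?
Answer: $1824$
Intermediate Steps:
$y = 37$ ($y = 4 - -33 = 4 + 33 = 37$)
$B{\left(T \right)} = 7 + T^{2}$ ($B{\left(T \right)} = T^{2} + 7 = 7 + T^{2}$)
$B{\left(f{\left(-2 \right)} \right)} \left(20 + y\right) = \left(7 + 5^{2}\right) \left(20 + 37\right) = \left(7 + 25\right) 57 = 32 \cdot 57 = 1824$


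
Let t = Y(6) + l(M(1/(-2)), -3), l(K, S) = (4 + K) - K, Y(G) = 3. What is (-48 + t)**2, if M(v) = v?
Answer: 1681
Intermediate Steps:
l(K, S) = 4
t = 7 (t = 3 + 4 = 7)
(-48 + t)**2 = (-48 + 7)**2 = (-41)**2 = 1681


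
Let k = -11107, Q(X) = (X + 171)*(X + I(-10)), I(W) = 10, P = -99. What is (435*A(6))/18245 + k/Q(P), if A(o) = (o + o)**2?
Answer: 1357403/262728 ≈ 5.1666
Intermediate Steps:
A(o) = 4*o**2 (A(o) = (2*o)**2 = 4*o**2)
Q(X) = (10 + X)*(171 + X) (Q(X) = (X + 171)*(X + 10) = (171 + X)*(10 + X) = (10 + X)*(171 + X))
(435*A(6))/18245 + k/Q(P) = (435*(4*6**2))/18245 - 11107/(1710 + (-99)**2 + 181*(-99)) = (435*(4*36))*(1/18245) - 11107/(1710 + 9801 - 17919) = (435*144)*(1/18245) - 11107/(-6408) = 62640*(1/18245) - 11107*(-1/6408) = 12528/3649 + 11107/6408 = 1357403/262728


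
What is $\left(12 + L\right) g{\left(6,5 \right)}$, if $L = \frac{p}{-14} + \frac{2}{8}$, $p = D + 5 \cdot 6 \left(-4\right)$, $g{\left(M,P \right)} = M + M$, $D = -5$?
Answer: $\frac{1779}{7} \approx 254.14$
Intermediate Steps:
$g{\left(M,P \right)} = 2 M$
$p = -125$ ($p = -5 + 5 \cdot 6 \left(-4\right) = -5 + 30 \left(-4\right) = -5 - 120 = -125$)
$L = \frac{257}{28}$ ($L = - \frac{125}{-14} + \frac{2}{8} = \left(-125\right) \left(- \frac{1}{14}\right) + 2 \cdot \frac{1}{8} = \frac{125}{14} + \frac{1}{4} = \frac{257}{28} \approx 9.1786$)
$\left(12 + L\right) g{\left(6,5 \right)} = \left(12 + \frac{257}{28}\right) 2 \cdot 6 = \frac{593}{28} \cdot 12 = \frac{1779}{7}$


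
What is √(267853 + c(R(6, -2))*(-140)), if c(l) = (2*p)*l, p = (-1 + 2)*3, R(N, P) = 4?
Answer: √264493 ≈ 514.29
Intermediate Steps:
p = 3 (p = 1*3 = 3)
c(l) = 6*l (c(l) = (2*3)*l = 6*l)
√(267853 + c(R(6, -2))*(-140)) = √(267853 + (6*4)*(-140)) = √(267853 + 24*(-140)) = √(267853 - 3360) = √264493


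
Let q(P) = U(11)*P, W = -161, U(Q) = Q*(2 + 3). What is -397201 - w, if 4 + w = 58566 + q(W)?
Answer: -446908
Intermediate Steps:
U(Q) = 5*Q (U(Q) = Q*5 = 5*Q)
q(P) = 55*P (q(P) = (5*11)*P = 55*P)
w = 49707 (w = -4 + (58566 + 55*(-161)) = -4 + (58566 - 8855) = -4 + 49711 = 49707)
-397201 - w = -397201 - 1*49707 = -397201 - 49707 = -446908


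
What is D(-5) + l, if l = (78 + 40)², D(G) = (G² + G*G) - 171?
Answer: 13803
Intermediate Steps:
D(G) = -171 + 2*G² (D(G) = (G² + G²) - 171 = 2*G² - 171 = -171 + 2*G²)
l = 13924 (l = 118² = 13924)
D(-5) + l = (-171 + 2*(-5)²) + 13924 = (-171 + 2*25) + 13924 = (-171 + 50) + 13924 = -121 + 13924 = 13803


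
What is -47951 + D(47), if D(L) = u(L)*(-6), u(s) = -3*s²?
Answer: -8189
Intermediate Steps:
D(L) = 18*L² (D(L) = -3*L²*(-6) = 18*L²)
-47951 + D(47) = -47951 + 18*47² = -47951 + 18*2209 = -47951 + 39762 = -8189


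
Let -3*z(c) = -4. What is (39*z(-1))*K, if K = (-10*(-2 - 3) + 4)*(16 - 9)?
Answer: 19656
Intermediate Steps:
K = 378 (K = (-10*(-5) + 4)*7 = (50 + 4)*7 = 54*7 = 378)
z(c) = 4/3 (z(c) = -1/3*(-4) = 4/3)
(39*z(-1))*K = (39*(4/3))*378 = 52*378 = 19656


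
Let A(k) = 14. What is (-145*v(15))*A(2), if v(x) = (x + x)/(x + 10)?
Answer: -2436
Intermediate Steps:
v(x) = 2*x/(10 + x) (v(x) = (2*x)/(10 + x) = 2*x/(10 + x))
(-145*v(15))*A(2) = -290*15/(10 + 15)*14 = -290*15/25*14 = -145*6/5*14 = -174*14 = -2436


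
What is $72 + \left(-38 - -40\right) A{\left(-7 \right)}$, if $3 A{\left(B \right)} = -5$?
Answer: $\frac{206}{3} \approx 68.667$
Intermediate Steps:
$A{\left(B \right)} = - \frac{5}{3}$ ($A{\left(B \right)} = \frac{1}{3} \left(-5\right) = - \frac{5}{3}$)
$72 + \left(-38 - -40\right) A{\left(-7 \right)} = 72 + \left(-38 - -40\right) \left(- \frac{5}{3}\right) = 72 + \left(-38 + 40\right) \left(- \frac{5}{3}\right) = 72 + 2 \left(- \frac{5}{3}\right) = 72 - \frac{10}{3} = \frac{206}{3}$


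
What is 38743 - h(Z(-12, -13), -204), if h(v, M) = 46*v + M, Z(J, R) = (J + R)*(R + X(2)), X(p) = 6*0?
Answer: 23997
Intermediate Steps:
X(p) = 0
Z(J, R) = R*(J + R) (Z(J, R) = (J + R)*(R + 0) = (J + R)*R = R*(J + R))
h(v, M) = M + 46*v
38743 - h(Z(-12, -13), -204) = 38743 - (-204 + 46*(-13*(-12 - 13))) = 38743 - (-204 + 46*(-13*(-25))) = 38743 - (-204 + 46*325) = 38743 - (-204 + 14950) = 38743 - 1*14746 = 38743 - 14746 = 23997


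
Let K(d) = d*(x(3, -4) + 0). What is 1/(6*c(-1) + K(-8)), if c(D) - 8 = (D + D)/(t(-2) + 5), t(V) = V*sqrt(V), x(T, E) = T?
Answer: 61/1356 + I*sqrt(2)/678 ≈ 0.044985 + 0.0020859*I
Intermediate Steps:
t(V) = V**(3/2)
c(D) = 8 + 2*D/(5 - 2*I*sqrt(2)) (c(D) = 8 + (D + D)/((-2)**(3/2) + 5) = 8 + (2*D)/(-2*I*sqrt(2) + 5) = 8 + (2*D)/(5 - 2*I*sqrt(2)) = 8 + 2*D/(5 - 2*I*sqrt(2)))
K(d) = 3*d (K(d) = d*(3 + 0) = d*3 = 3*d)
1/(6*c(-1) + K(-8)) = 1/(6*(8 + (10/33)*(-1) + (4/33)*I*(-1)*sqrt(2)) + 3*(-8)) = 1/(6*(8 - 10/33 - 4*I*sqrt(2)/33) - 24) = 1/(6*(254/33 - 4*I*sqrt(2)/33) - 24) = 1/((508/11 - 8*I*sqrt(2)/11) - 24) = 1/(244/11 - 8*I*sqrt(2)/11)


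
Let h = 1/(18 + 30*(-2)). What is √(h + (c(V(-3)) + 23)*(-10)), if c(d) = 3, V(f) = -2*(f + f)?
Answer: I*√458682/42 ≈ 16.125*I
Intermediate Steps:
V(f) = -4*f
h = -1/42 (h = 1/(18 - 60) = 1/(-42) = -1/42 ≈ -0.023810)
√(h + (c(V(-3)) + 23)*(-10)) = √(-1/42 + (3 + 23)*(-10)) = √(-1/42 + 26*(-10)) = √(-1/42 - 260) = √(-10921/42) = I*√458682/42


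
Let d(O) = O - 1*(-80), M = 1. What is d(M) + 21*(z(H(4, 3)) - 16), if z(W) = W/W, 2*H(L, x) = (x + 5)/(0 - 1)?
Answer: -234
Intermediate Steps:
H(L, x) = -5/2 - x/2 (H(L, x) = ((x + 5)/(0 - 1))/2 = ((5 + x)/(-1))/2 = ((5 + x)*(-1))/2 = (-5 - x)/2 = -5/2 - x/2)
z(W) = 1
d(O) = 80 + O (d(O) = O + 80 = 80 + O)
d(M) + 21*(z(H(4, 3)) - 16) = (80 + 1) + 21*(1 - 16) = 81 + 21*(-15) = 81 - 315 = -234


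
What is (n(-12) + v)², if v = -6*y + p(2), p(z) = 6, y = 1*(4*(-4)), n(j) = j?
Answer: 8100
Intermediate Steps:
y = -16 (y = 1*(-16) = -16)
v = 102 (v = -6*(-16) + 6 = 96 + 6 = 102)
(n(-12) + v)² = (-12 + 102)² = 90² = 8100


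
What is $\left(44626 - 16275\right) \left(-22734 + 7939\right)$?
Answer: $-419453045$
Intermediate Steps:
$\left(44626 - 16275\right) \left(-22734 + 7939\right) = 28351 \left(-14795\right) = -419453045$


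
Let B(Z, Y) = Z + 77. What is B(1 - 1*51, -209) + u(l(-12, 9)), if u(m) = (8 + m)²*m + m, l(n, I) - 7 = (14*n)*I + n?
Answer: -3454333367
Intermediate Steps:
l(n, I) = 7 + n + 14*I*n (l(n, I) = 7 + ((14*n)*I + n) = 7 + (14*I*n + n) = 7 + (n + 14*I*n) = 7 + n + 14*I*n)
B(Z, Y) = 77 + Z
u(m) = m + m*(8 + m)² (u(m) = m*(8 + m)² + m = m + m*(8 + m)²)
B(1 - 1*51, -209) + u(l(-12, 9)) = (77 + (1 - 1*51)) + (7 - 12 + 14*9*(-12))*(1 + (8 + (7 - 12 + 14*9*(-12)))²) = (77 + (1 - 51)) + (7 - 12 - 1512)*(1 + (8 + (7 - 12 - 1512))²) = (77 - 50) - 1517*(1 + (8 - 1517)²) = 27 - 1517*(1 + (-1509)²) = 27 - 1517*(1 + 2277081) = 27 - 1517*2277082 = 27 - 3454333394 = -3454333367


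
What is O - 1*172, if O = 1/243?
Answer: -41795/243 ≈ -172.00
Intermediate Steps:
O = 1/243 ≈ 0.0041152
O - 1*172 = 1/243 - 1*172 = 1/243 - 172 = -41795/243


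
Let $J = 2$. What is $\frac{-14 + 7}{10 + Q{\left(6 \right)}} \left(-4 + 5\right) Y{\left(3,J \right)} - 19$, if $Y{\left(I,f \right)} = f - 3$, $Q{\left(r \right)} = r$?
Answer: $- \frac{297}{16} \approx -18.563$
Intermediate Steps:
$Y{\left(I,f \right)} = -3 + f$
$\frac{-14 + 7}{10 + Q{\left(6 \right)}} \left(-4 + 5\right) Y{\left(3,J \right)} - 19 = \frac{-14 + 7}{10 + 6} \left(-4 + 5\right) \left(-3 + 2\right) - 19 = - \frac{7}{16} \cdot 1 \left(-1\right) - 19 = \left(-7\right) \frac{1}{16} \left(-1\right) - 19 = \left(- \frac{7}{16}\right) \left(-1\right) - 19 = \frac{7}{16} - 19 = - \frac{297}{16}$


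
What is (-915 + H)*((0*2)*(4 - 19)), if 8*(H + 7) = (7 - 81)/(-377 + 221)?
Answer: 0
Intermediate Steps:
H = -4331/624 (H = -7 + ((7 - 81)/(-377 + 221))/8 = -7 + (-74/(-156))/8 = -7 + (-74*(-1/156))/8 = -7 + (1/8)*(37/78) = -7 + 37/624 = -4331/624 ≈ -6.9407)
(-915 + H)*((0*2)*(4 - 19)) = (-915 - 4331/624)*((0*2)*(4 - 19)) = -0*(-15) = -575291/624*0 = 0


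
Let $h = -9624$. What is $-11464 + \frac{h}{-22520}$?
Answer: $- \frac{32269957}{2815} \approx -11464.0$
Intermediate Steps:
$-11464 + \frac{h}{-22520} = -11464 - \frac{9624}{-22520} = -11464 - - \frac{1203}{2815} = -11464 + \frac{1203}{2815} = - \frac{32269957}{2815}$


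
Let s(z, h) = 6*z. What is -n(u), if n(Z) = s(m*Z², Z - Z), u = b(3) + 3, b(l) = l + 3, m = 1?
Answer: -486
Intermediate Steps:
b(l) = 3 + l
u = 9 (u = (3 + 3) + 3 = 6 + 3 = 9)
n(Z) = 6*Z² (n(Z) = 6*(1*Z²) = 6*Z²)
-n(u) = -6*9² = -6*81 = -1*486 = -486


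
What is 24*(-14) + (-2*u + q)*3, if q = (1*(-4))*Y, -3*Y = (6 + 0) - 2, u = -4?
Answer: -296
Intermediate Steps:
Y = -4/3 (Y = -((6 + 0) - 2)/3 = -(6 - 2)/3 = -⅓*4 = -4/3 ≈ -1.3333)
q = 16/3 (q = (1*(-4))*(-4/3) = -4*(-4/3) = 16/3 ≈ 5.3333)
24*(-14) + (-2*u + q)*3 = 24*(-14) + (-2*(-4) + 16/3)*3 = -336 + (8 + 16/3)*3 = -336 + (40/3)*3 = -336 + 40 = -296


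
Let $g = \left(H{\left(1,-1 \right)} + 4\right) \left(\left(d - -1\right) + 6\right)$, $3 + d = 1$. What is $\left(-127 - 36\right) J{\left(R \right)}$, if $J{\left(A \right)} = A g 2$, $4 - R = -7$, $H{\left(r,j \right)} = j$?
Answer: $-53790$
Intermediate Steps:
$d = -2$ ($d = -3 + 1 = -2$)
$R = 11$ ($R = 4 - -7 = 4 + 7 = 11$)
$g = 15$ ($g = \left(-1 + 4\right) \left(\left(-2 - -1\right) + 6\right) = 3 \left(\left(-2 + 1\right) + 6\right) = 3 \left(-1 + 6\right) = 3 \cdot 5 = 15$)
$J{\left(A \right)} = 30 A$ ($J{\left(A \right)} = A 15 \cdot 2 = A 30 = 30 A$)
$\left(-127 - 36\right) J{\left(R \right)} = \left(-127 - 36\right) 30 \cdot 11 = \left(-163\right) 330 = -53790$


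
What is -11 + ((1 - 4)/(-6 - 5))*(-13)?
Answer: -160/11 ≈ -14.545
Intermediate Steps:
-11 + ((1 - 4)/(-6 - 5))*(-13) = -11 - 3/(-11)*(-13) = -11 - 3*(-1/11)*(-13) = -11 + (3/11)*(-13) = -11 - 39/11 = -160/11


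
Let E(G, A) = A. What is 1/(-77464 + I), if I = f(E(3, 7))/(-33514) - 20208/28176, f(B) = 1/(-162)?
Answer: -3186980316/246878528919865 ≈ -1.2909e-5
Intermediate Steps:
f(B) = -1/162
I = -2285721241/3186980316 (I = -1/162/(-33514) - 20208/28176 = -1/162*(-1/33514) - 20208*1/28176 = 1/5429268 - 421/587 = -2285721241/3186980316 ≈ -0.71721)
1/(-77464 + I) = 1/(-77464 - 2285721241/3186980316) = 1/(-246878528919865/3186980316) = -3186980316/246878528919865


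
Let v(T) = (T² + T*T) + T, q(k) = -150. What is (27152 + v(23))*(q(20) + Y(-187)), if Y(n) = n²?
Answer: 983044827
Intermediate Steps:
v(T) = T + 2*T² (v(T) = (T² + T²) + T = 2*T² + T = T + 2*T²)
(27152 + v(23))*(q(20) + Y(-187)) = (27152 + 23*(1 + 2*23))*(-150 + (-187)²) = (27152 + 23*(1 + 46))*(-150 + 34969) = (27152 + 23*47)*34819 = (27152 + 1081)*34819 = 28233*34819 = 983044827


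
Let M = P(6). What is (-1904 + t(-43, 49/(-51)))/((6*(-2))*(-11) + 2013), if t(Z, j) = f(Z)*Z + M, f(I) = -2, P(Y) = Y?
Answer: -604/715 ≈ -0.84476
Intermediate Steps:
M = 6
t(Z, j) = 6 - 2*Z (t(Z, j) = -2*Z + 6 = 6 - 2*Z)
(-1904 + t(-43, 49/(-51)))/((6*(-2))*(-11) + 2013) = (-1904 + (6 - 2*(-43)))/((6*(-2))*(-11) + 2013) = (-1904 + (6 + 86))/(-12*(-11) + 2013) = (-1904 + 92)/(132 + 2013) = -1812/2145 = -1812*1/2145 = -604/715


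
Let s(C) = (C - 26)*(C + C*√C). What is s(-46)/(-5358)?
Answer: -552/893 - 552*I*√46/893 ≈ -0.61814 - 4.1924*I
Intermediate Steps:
s(C) = (-26 + C)*(C + C^(3/2))
s(-46)/(-5358) = ((-46)² + (-46)^(5/2) - 26*(-46) - (-1196)*I*√46)/(-5358) = (2116 + 2116*I*√46 + 1196 - (-1196)*I*√46)*(-1/5358) = (2116 + 2116*I*√46 + 1196 + 1196*I*√46)*(-1/5358) = (3312 + 3312*I*√46)*(-1/5358) = -552/893 - 552*I*√46/893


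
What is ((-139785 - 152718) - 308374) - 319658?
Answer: -920535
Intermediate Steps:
((-139785 - 152718) - 308374) - 319658 = (-292503 - 308374) - 319658 = -600877 - 319658 = -920535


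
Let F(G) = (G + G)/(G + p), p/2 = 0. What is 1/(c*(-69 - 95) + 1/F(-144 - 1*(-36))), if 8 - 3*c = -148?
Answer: -2/17055 ≈ -0.00011727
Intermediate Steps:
p = 0 (p = 2*0 = 0)
c = 52 (c = 8/3 - ⅓*(-148) = 8/3 + 148/3 = 52)
F(G) = 2 (F(G) = (G + G)/(G + 0) = (2*G)/G = 2)
1/(c*(-69 - 95) + 1/F(-144 - 1*(-36))) = 1/(52*(-69 - 95) + 1/2) = 1/(52*(-164) + ½) = 1/(-8528 + ½) = 1/(-17055/2) = -2/17055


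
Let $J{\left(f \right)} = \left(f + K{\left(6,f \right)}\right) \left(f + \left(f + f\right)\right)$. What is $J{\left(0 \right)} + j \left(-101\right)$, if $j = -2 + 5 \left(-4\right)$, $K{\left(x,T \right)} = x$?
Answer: $2222$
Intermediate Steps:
$j = -22$ ($j = -2 - 20 = -22$)
$J{\left(f \right)} = 3 f \left(6 + f\right)$ ($J{\left(f \right)} = \left(f + 6\right) \left(f + \left(f + f\right)\right) = \left(6 + f\right) \left(f + 2 f\right) = \left(6 + f\right) 3 f = 3 f \left(6 + f\right)$)
$J{\left(0 \right)} + j \left(-101\right) = 3 \cdot 0 \left(6 + 0\right) - -2222 = 3 \cdot 0 \cdot 6 + 2222 = 0 + 2222 = 2222$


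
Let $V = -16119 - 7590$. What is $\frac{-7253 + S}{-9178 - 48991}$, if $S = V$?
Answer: $\frac{30962}{58169} \approx 0.53228$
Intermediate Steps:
$V = -23709$ ($V = -16119 - 7590 = -23709$)
$S = -23709$
$\frac{-7253 + S}{-9178 - 48991} = \frac{-7253 - 23709}{-9178 - 48991} = - \frac{30962}{-58169} = \left(-30962\right) \left(- \frac{1}{58169}\right) = \frac{30962}{58169}$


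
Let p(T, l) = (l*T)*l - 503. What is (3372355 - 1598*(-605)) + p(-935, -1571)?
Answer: -2303279693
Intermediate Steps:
p(T, l) = -503 + T*l² (p(T, l) = (T*l)*l - 503 = T*l² - 503 = -503 + T*l²)
(3372355 - 1598*(-605)) + p(-935, -1571) = (3372355 - 1598*(-605)) + (-503 - 935*(-1571)²) = (3372355 + 966790) + (-503 - 935*2468041) = 4339145 + (-503 - 2307618335) = 4339145 - 2307618838 = -2303279693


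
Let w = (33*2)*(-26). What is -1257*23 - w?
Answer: -27195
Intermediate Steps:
w = -1716 (w = 66*(-26) = -1716)
-1257*23 - w = -1257*23 - 1*(-1716) = -28911 + 1716 = -27195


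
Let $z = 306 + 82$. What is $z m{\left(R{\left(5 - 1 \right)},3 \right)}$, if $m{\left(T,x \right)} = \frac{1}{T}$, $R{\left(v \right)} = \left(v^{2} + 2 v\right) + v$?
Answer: $\frac{97}{7} \approx 13.857$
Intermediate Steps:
$R{\left(v \right)} = v^{2} + 3 v$
$z = 388$
$z m{\left(R{\left(5 - 1 \right)},3 \right)} = \frac{388}{\left(5 - 1\right) \left(3 + \left(5 - 1\right)\right)} = \frac{388}{4 \left(3 + 4\right)} = \frac{388}{4 \cdot 7} = \frac{388}{28} = 388 \cdot \frac{1}{28} = \frac{97}{7}$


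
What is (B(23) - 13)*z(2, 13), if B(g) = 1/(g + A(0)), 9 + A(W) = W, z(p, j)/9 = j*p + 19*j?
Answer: -63531/2 ≈ -31766.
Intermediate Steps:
z(p, j) = 171*j + 9*j*p (z(p, j) = 9*(j*p + 19*j) = 9*(19*j + j*p) = 171*j + 9*j*p)
A(W) = -9 + W
B(g) = 1/(-9 + g) (B(g) = 1/(g + (-9 + 0)) = 1/(g - 9) = 1/(-9 + g))
(B(23) - 13)*z(2, 13) = (1/(-9 + 23) - 13)*(9*13*(19 + 2)) = (1/14 - 13)*(9*13*21) = (1/14 - 13)*2457 = -181/14*2457 = -63531/2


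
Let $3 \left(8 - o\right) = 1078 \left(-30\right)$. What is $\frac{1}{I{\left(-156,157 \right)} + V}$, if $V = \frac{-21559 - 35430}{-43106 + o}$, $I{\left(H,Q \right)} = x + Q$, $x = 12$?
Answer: $\frac{32318}{5518731} \approx 0.0058561$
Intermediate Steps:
$o = 10788$ ($o = 8 - \frac{1078 \left(-30\right)}{3} = 8 - -10780 = 8 + 10780 = 10788$)
$I{\left(H,Q \right)} = 12 + Q$
$V = \frac{56989}{32318}$ ($V = \frac{-21559 - 35430}{-43106 + 10788} = - \frac{56989}{-32318} = \left(-56989\right) \left(- \frac{1}{32318}\right) = \frac{56989}{32318} \approx 1.7634$)
$\frac{1}{I{\left(-156,157 \right)} + V} = \frac{1}{\left(12 + 157\right) + \frac{56989}{32318}} = \frac{1}{169 + \frac{56989}{32318}} = \frac{1}{\frac{5518731}{32318}} = \frac{32318}{5518731}$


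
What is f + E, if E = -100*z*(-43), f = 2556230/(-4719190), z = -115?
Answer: -233364201123/471919 ≈ -4.9450e+5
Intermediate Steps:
f = -255623/471919 (f = 2556230*(-1/4719190) = -255623/471919 ≈ -0.54167)
E = -494500 (E = -100*(-115)*(-43) = 11500*(-43) = -494500)
f + E = -255623/471919 - 494500 = -233364201123/471919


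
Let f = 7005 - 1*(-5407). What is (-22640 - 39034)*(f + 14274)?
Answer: -1645832364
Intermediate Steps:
f = 12412 (f = 7005 + 5407 = 12412)
(-22640 - 39034)*(f + 14274) = (-22640 - 39034)*(12412 + 14274) = -61674*26686 = -1645832364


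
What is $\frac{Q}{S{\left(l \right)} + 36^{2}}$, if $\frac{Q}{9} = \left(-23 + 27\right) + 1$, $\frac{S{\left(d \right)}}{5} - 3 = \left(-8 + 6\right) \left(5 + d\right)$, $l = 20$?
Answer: $\frac{45}{1061} \approx 0.042413$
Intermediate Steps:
$S{\left(d \right)} = -35 - 10 d$ ($S{\left(d \right)} = 15 + 5 \left(-8 + 6\right) \left(5 + d\right) = 15 + 5 \left(- 2 \left(5 + d\right)\right) = 15 + 5 \left(-10 - 2 d\right) = 15 - \left(50 + 10 d\right) = -35 - 10 d$)
$Q = 45$ ($Q = 9 \left(\left(-23 + 27\right) + 1\right) = 9 \left(4 + 1\right) = 9 \cdot 5 = 45$)
$\frac{Q}{S{\left(l \right)} + 36^{2}} = \frac{45}{\left(-35 - 200\right) + 36^{2}} = \frac{45}{\left(-35 - 200\right) + 1296} = \frac{45}{-235 + 1296} = \frac{45}{1061}$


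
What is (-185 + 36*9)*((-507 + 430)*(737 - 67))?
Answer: -7171010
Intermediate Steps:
(-185 + 36*9)*((-507 + 430)*(737 - 67)) = (-185 + 324)*(-77*670) = 139*(-51590) = -7171010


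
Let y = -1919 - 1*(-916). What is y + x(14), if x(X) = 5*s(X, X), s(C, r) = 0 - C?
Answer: -1073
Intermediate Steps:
s(C, r) = -C
x(X) = -5*X (x(X) = 5*(-X) = -5*X)
y = -1003 (y = -1919 + 916 = -1003)
y + x(14) = -1003 - 5*14 = -1003 - 70 = -1073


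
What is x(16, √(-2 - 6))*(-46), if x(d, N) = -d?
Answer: 736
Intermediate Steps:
x(16, √(-2 - 6))*(-46) = -1*16*(-46) = -16*(-46) = 736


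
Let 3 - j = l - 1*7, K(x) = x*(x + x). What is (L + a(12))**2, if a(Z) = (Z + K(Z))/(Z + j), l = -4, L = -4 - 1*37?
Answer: 146689/169 ≈ 867.98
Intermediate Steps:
K(x) = 2*x**2 (K(x) = x*(2*x) = 2*x**2)
L = -41 (L = -4 - 37 = -41)
j = 14 (j = 3 - (-4 - 1*7) = 3 - (-4 - 7) = 3 - 1*(-11) = 3 + 11 = 14)
a(Z) = (Z + 2*Z**2)/(14 + Z) (a(Z) = (Z + 2*Z**2)/(Z + 14) = (Z + 2*Z**2)/(14 + Z))
(L + a(12))**2 = (-41 + 12*(1 + 2*12)/(14 + 12))**2 = (-41 + 12*(1 + 24)/26)**2 = (-41 + 12*(1/26)*25)**2 = (-41 + 150/13)**2 = (-383/13)**2 = 146689/169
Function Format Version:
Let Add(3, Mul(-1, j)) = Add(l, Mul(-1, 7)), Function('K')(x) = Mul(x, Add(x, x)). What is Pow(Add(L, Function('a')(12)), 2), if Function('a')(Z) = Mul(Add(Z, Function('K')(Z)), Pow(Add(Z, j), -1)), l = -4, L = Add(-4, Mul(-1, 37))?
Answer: Rational(146689, 169) ≈ 867.98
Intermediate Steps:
Function('K')(x) = Mul(2, Pow(x, 2)) (Function('K')(x) = Mul(x, Mul(2, x)) = Mul(2, Pow(x, 2)))
L = -41 (L = Add(-4, -37) = -41)
j = 14 (j = Add(3, Mul(-1, Add(-4, Mul(-1, 7)))) = Add(3, Mul(-1, Add(-4, -7))) = Add(3, Mul(-1, -11)) = Add(3, 11) = 14)
Function('a')(Z) = Mul(Pow(Add(14, Z), -1), Add(Z, Mul(2, Pow(Z, 2)))) (Function('a')(Z) = Mul(Add(Z, Mul(2, Pow(Z, 2))), Pow(Add(Z, 14), -1)) = Mul(Add(Z, Mul(2, Pow(Z, 2))), Pow(Add(14, Z), -1)) = Mul(Pow(Add(14, Z), -1), Add(Z, Mul(2, Pow(Z, 2)))))
Pow(Add(L, Function('a')(12)), 2) = Pow(Add(-41, Mul(12, Pow(Add(14, 12), -1), Add(1, Mul(2, 12)))), 2) = Pow(Add(-41, Mul(12, Pow(26, -1), Add(1, 24))), 2) = Pow(Add(-41, Mul(12, Rational(1, 26), 25)), 2) = Pow(Add(-41, Rational(150, 13)), 2) = Pow(Rational(-383, 13), 2) = Rational(146689, 169)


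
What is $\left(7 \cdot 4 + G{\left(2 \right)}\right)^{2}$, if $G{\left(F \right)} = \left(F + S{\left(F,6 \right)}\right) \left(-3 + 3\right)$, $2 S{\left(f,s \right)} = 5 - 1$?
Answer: $784$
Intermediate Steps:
$S{\left(f,s \right)} = 2$ ($S{\left(f,s \right)} = \frac{5 - 1}{2} = \frac{1}{2} \cdot 4 = 2$)
$G{\left(F \right)} = 0$ ($G{\left(F \right)} = \left(F + 2\right) \left(-3 + 3\right) = \left(2 + F\right) 0 = 0$)
$\left(7 \cdot 4 + G{\left(2 \right)}\right)^{2} = \left(7 \cdot 4 + 0\right)^{2} = \left(28 + 0\right)^{2} = 28^{2} = 784$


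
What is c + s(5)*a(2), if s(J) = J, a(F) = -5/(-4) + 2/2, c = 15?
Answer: 105/4 ≈ 26.250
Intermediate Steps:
a(F) = 9/4 (a(F) = -5*(-1/4) + 2*(1/2) = 5/4 + 1 = 9/4)
c + s(5)*a(2) = 15 + 5*(9/4) = 15 + 45/4 = 105/4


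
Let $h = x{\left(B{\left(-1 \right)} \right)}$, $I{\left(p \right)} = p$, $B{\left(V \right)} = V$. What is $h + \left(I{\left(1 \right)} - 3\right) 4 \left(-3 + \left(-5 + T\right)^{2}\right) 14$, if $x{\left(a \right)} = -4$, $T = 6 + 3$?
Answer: $-1460$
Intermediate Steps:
$T = 9$
$h = -4$
$h + \left(I{\left(1 \right)} - 3\right) 4 \left(-3 + \left(-5 + T\right)^{2}\right) 14 = -4 + \left(1 - 3\right) 4 \left(-3 + \left(-5 + 9\right)^{2}\right) 14 = -4 + \left(-2\right) 4 \left(-3 + 4^{2}\right) 14 = -4 + - 8 \left(-3 + 16\right) 14 = -4 + \left(-8\right) 13 \cdot 14 = -4 - 1456 = -1460$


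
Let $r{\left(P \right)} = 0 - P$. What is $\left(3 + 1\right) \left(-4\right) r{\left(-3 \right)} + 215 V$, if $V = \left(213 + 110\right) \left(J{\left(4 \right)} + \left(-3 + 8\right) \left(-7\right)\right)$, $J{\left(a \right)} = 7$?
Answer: $-1944508$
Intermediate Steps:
$r{\left(P \right)} = - P$
$V = -9044$ ($V = \left(213 + 110\right) \left(7 + \left(-3 + 8\right) \left(-7\right)\right) = 323 \left(7 + 5 \left(-7\right)\right) = 323 \left(7 - 35\right) = 323 \left(-28\right) = -9044$)
$\left(3 + 1\right) \left(-4\right) r{\left(-3 \right)} + 215 V = \left(3 + 1\right) \left(-4\right) \left(\left(-1\right) \left(-3\right)\right) + 215 \left(-9044\right) = 4 \left(-4\right) 3 - 1944460 = \left(-16\right) 3 - 1944460 = -48 - 1944460 = -1944508$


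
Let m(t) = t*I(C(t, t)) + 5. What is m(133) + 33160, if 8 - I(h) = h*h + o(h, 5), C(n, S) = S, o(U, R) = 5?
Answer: -2319073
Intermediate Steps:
I(h) = 3 - h² (I(h) = 8 - (h*h + 5) = 8 - (h² + 5) = 8 - (5 + h²) = 8 + (-5 - h²) = 3 - h²)
m(t) = 5 + t*(3 - t²) (m(t) = t*(3 - t²) + 5 = 5 + t*(3 - t²))
m(133) + 33160 = (5 - 1*133*(-3 + 133²)) + 33160 = (5 - 1*133*(-3 + 17689)) + 33160 = (5 - 1*133*17686) + 33160 = (5 - 2352238) + 33160 = -2352233 + 33160 = -2319073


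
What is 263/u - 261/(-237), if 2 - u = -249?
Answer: 42614/19829 ≈ 2.1491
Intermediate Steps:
u = 251 (u = 2 - 1*(-249) = 2 + 249 = 251)
263/u - 261/(-237) = 263/251 - 261/(-237) = 263*(1/251) - 261*(-1/237) = 263/251 + 87/79 = 42614/19829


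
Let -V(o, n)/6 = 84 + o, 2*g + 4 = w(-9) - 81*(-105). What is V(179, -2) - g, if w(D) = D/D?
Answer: -5829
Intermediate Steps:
w(D) = 1
g = 4251 (g = -2 + (1 - 81*(-105))/2 = -2 + (1 + 8505)/2 = -2 + (½)*8506 = -2 + 4253 = 4251)
V(o, n) = -504 - 6*o (V(o, n) = -6*(84 + o) = -504 - 6*o)
V(179, -2) - g = (-504 - 6*179) - 1*4251 = (-504 - 1074) - 4251 = -1578 - 4251 = -5829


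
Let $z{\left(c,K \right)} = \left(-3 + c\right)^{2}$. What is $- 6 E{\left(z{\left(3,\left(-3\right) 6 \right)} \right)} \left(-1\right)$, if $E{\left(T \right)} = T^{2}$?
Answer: $0$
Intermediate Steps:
$- 6 E{\left(z{\left(3,\left(-3\right) 6 \right)} \right)} \left(-1\right) = - 6 \left(\left(-3 + 3\right)^{2}\right)^{2} \left(-1\right) = - 6 \left(0^{2}\right)^{2} \left(-1\right) = - 6 \cdot 0^{2} \left(-1\right) = \left(-6\right) 0 \left(-1\right) = 0 \left(-1\right) = 0$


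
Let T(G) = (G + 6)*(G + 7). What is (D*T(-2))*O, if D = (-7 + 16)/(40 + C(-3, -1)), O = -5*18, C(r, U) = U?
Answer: -5400/13 ≈ -415.38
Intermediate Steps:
T(G) = (6 + G)*(7 + G)
O = -90
D = 3/13 (D = (-7 + 16)/(40 - 1) = 9/39 = 9*(1/39) = 3/13 ≈ 0.23077)
(D*T(-2))*O = (3*(42 + (-2)² + 13*(-2))/13)*(-90) = (3*(42 + 4 - 26)/13)*(-90) = ((3/13)*20)*(-90) = (60/13)*(-90) = -5400/13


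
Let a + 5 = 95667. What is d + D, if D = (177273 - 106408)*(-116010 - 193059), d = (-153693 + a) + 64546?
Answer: -21902168170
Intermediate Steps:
a = 95662 (a = -5 + 95667 = 95662)
d = 6515 (d = (-153693 + 95662) + 64546 = -58031 + 64546 = 6515)
D = -21902174685 (D = 70865*(-309069) = -21902174685)
d + D = 6515 - 21902174685 = -21902168170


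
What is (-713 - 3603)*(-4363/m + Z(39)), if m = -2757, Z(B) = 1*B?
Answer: -482899976/2757 ≈ -1.7515e+5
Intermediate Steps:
Z(B) = B
(-713 - 3603)*(-4363/m + Z(39)) = (-713 - 3603)*(-4363/(-2757) + 39) = -4316*(-4363*(-1/2757) + 39) = -4316*(4363/2757 + 39) = -4316*111886/2757 = -482899976/2757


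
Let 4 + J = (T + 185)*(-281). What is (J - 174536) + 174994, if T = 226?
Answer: -115037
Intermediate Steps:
J = -115495 (J = -4 + (226 + 185)*(-281) = -4 + 411*(-281) = -4 - 115491 = -115495)
(J - 174536) + 174994 = (-115495 - 174536) + 174994 = -290031 + 174994 = -115037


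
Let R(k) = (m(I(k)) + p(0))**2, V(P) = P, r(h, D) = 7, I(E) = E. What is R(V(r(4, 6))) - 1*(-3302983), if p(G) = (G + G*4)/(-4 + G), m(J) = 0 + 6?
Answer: 3303019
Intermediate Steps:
m(J) = 6
p(G) = 5*G/(-4 + G) (p(G) = (G + 4*G)/(-4 + G) = (5*G)/(-4 + G) = 5*G/(-4 + G))
R(k) = 36 (R(k) = (6 + 5*0/(-4 + 0))**2 = (6 + 5*0/(-4))**2 = (6 + 5*0*(-1/4))**2 = (6 + 0)**2 = 6**2 = 36)
R(V(r(4, 6))) - 1*(-3302983) = 36 - 1*(-3302983) = 36 + 3302983 = 3303019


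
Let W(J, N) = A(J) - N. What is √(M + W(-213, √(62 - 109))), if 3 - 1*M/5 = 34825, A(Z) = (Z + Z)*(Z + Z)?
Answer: √(7366 - I*√47) ≈ 85.825 - 0.0399*I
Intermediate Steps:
A(Z) = 4*Z² (A(Z) = (2*Z)*(2*Z) = 4*Z²)
W(J, N) = -N + 4*J² (W(J, N) = 4*J² - N = -N + 4*J²)
M = -174110 (M = 15 - 5*34825 = 15 - 174125 = -174110)
√(M + W(-213, √(62 - 109))) = √(-174110 + (-√(62 - 109) + 4*(-213)²)) = √(-174110 + (-√(-47) + 4*45369)) = √(-174110 + (-I*√47 + 181476)) = √(-174110 + (181476 - I*√47)) = √(7366 - I*√47)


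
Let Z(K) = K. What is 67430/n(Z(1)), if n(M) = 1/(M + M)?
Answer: 134860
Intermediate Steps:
n(M) = 1/(2*M)
67430/n(Z(1)) = 67430/(((½)/1)) = 67430/(((½)*1)) = 67430/(½) = 67430*2 = 134860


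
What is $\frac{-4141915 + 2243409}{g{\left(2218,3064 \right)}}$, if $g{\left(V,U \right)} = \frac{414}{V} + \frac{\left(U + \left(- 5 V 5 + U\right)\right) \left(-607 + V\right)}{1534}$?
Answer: $\frac{62110573043}{1694583045} \approx 36.652$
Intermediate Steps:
$g{\left(V,U \right)} = \frac{414}{V} + \frac{\left(-607 + V\right) \left(- 25 V + 2 U\right)}{1534}$ ($g{\left(V,U \right)} = \frac{414}{V} + \left(U + \left(- 5 \cdot 5 V + U\right)\right) \left(-607 + V\right) \frac{1}{1534} = \frac{414}{V} + \left(U + \left(- 25 V + U\right)\right) \left(-607 + V\right) \frac{1}{1534} = \frac{414}{V} + \left(U + \left(U - 25 V\right)\right) \left(-607 + V\right) \frac{1}{1534} = \frac{414}{V} + \left(- 25 V + 2 U\right) \left(-607 + V\right) \frac{1}{1534} = \frac{414}{V} + \left(-607 + V\right) \left(- 25 V + 2 U\right) \frac{1}{1534} = \frac{414}{V} + \frac{\left(-607 + V\right) \left(- 25 V + 2 U\right)}{1534}$)
$\frac{-4141915 + 2243409}{g{\left(2218,3064 \right)}} = \frac{-4141915 + 2243409}{\frac{1}{1534} \cdot \frac{1}{2218} \left(635076 + 2218 \left(\left(-1214\right) 3064 - 25 \cdot 2218^{2} + 15175 \cdot 2218 + 2 \cdot 3064 \cdot 2218\right)\right)} = - \frac{1898506}{\frac{1}{1534} \cdot \frac{1}{2218} \left(635076 + 2218 \left(-3719696 - 122988100 + 33658150 + 13591904\right)\right)} = - \frac{1898506}{\frac{1}{1534} \cdot \frac{1}{2218} \left(635076 + 2218 \left(-79457742\right)\right)} = - \frac{1898506}{\frac{1}{1534} \cdot \frac{1}{2218} \left(635076 - 176237271756\right)} = - \frac{1898506}{\frac{1}{1534} \cdot \frac{1}{2218} \left(-176236636680\right)} = - \frac{1898506}{- \frac{3389166090}{65431}} = \left(-1898506\right) \left(- \frac{65431}{3389166090}\right) = \frac{62110573043}{1694583045}$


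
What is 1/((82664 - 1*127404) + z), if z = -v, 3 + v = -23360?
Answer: -1/21377 ≈ -4.6779e-5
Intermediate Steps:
v = -23363 (v = -3 - 23360 = -23363)
z = 23363 (z = -1*(-23363) = 23363)
1/((82664 - 1*127404) + z) = 1/((82664 - 1*127404) + 23363) = 1/((82664 - 127404) + 23363) = 1/(-44740 + 23363) = 1/(-21377) = -1/21377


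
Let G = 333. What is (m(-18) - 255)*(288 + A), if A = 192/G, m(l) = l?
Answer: -2914912/37 ≈ -78781.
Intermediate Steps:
A = 64/111 (A = 192/333 = 192*(1/333) = 64/111 ≈ 0.57658)
(m(-18) - 255)*(288 + A) = (-18 - 255)*(288 + 64/111) = -273*32032/111 = -2914912/37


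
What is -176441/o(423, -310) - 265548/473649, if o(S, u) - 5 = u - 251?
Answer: 27807819507/87782948 ≈ 316.78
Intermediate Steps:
o(S, u) = -246 + u (o(S, u) = 5 + (u - 251) = 5 + (-251 + u) = -246 + u)
-176441/o(423, -310) - 265548/473649 = -176441/(-246 - 310) - 265548/473649 = -176441/(-556) - 265548*1/473649 = -176441*(-1/556) - 88516/157883 = 176441/556 - 88516/157883 = 27807819507/87782948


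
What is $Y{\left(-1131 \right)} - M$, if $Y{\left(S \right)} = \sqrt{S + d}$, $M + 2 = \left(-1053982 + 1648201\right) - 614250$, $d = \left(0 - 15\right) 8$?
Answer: $20033 + 3 i \sqrt{139} \approx 20033.0 + 35.37 i$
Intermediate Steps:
$d = -120$ ($d = \left(-15\right) 8 = -120$)
$M = -20033$ ($M = -2 + \left(\left(-1053982 + 1648201\right) - 614250\right) = -2 + \left(594219 - 614250\right) = -2 - 20031 = -20033$)
$Y{\left(S \right)} = \sqrt{-120 + S}$ ($Y{\left(S \right)} = \sqrt{S - 120} = \sqrt{-120 + S}$)
$Y{\left(-1131 \right)} - M = \sqrt{-120 - 1131} - -20033 = \sqrt{-1251} + 20033 = 3 i \sqrt{139} + 20033 = 20033 + 3 i \sqrt{139}$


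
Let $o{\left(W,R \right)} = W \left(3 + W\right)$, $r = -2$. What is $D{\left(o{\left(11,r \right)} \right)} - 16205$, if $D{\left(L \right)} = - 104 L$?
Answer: $-32221$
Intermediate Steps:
$D{\left(o{\left(11,r \right)} \right)} - 16205 = - 104 \cdot 11 \left(3 + 11\right) - 16205 = - 104 \cdot 11 \cdot 14 - 16205 = \left(-104\right) 154 - 16205 = -16016 - 16205 = -32221$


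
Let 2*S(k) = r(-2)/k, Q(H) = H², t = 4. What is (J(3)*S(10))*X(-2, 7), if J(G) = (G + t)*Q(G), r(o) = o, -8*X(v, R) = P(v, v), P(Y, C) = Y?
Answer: -63/40 ≈ -1.5750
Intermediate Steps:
X(v, R) = -v/8
S(k) = -1/k (S(k) = (-2/k)/2 = -1/k)
J(G) = G²*(4 + G) (J(G) = (G + 4)*G² = (4 + G)*G² = G²*(4 + G))
(J(3)*S(10))*X(-2, 7) = ((3²*(4 + 3))*(-1/10))*(-⅛*(-2)) = ((9*7)*(-1*⅒))*(¼) = (63*(-⅒))*(¼) = -63/10*¼ = -63/40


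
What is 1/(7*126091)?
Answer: 1/882637 ≈ 1.1330e-6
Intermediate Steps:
1/(7*126091) = 1/882637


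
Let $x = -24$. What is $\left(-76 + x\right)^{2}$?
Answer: $10000$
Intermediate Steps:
$\left(-76 + x\right)^{2} = \left(-76 - 24\right)^{2} = \left(-100\right)^{2} = 10000$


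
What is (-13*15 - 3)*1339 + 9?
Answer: -265113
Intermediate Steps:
(-13*15 - 3)*1339 + 9 = (-195 - 3)*1339 + 9 = -198*1339 + 9 = -265122 + 9 = -265113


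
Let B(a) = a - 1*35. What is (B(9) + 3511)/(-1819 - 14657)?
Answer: -3485/16476 ≈ -0.21152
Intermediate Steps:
B(a) = -35 + a (B(a) = a - 35 = -35 + a)
(B(9) + 3511)/(-1819 - 14657) = ((-35 + 9) + 3511)/(-1819 - 14657) = (-26 + 3511)/(-16476) = 3485*(-1/16476) = -3485/16476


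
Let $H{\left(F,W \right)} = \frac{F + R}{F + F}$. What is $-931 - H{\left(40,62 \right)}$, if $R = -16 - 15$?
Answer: $- \frac{74489}{80} \approx -931.11$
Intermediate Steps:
$R = -31$
$H{\left(F,W \right)} = \frac{-31 + F}{2 F}$ ($H{\left(F,W \right)} = \frac{F - 31}{F + F} = \frac{-31 + F}{2 F}$)
$-931 - H{\left(40,62 \right)} = -931 - \frac{-31 + 40}{2 \cdot 40} = -931 - \frac{1}{2} \cdot \frac{1}{40} \cdot 9 = -931 - \frac{9}{80} = - \frac{74489}{80}$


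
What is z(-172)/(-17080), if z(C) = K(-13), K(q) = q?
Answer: 13/17080 ≈ 0.00076112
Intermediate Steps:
z(C) = -13
z(-172)/(-17080) = -13/(-17080) = -13*(-1/17080) = 13/17080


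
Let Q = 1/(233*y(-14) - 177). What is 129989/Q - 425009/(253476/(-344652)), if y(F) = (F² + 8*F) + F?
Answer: 44309514802540/21123 ≈ 2.0977e+9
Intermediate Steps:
y(F) = F² + 9*F
Q = 1/16133 (Q = 1/(233*(-14*(9 - 14)) - 177) = 1/(233*(-14*(-5)) - 177) = 1/(233*70 - 177) = 1/(16310 - 177) = 1/16133 ≈ 6.1985e-5)
129989/Q - 425009/(253476/(-344652)) = 129989/(1/16133) - 425009/(253476/(-344652)) = 129989*16133 - 425009/(253476*(-1/344652)) = 2097112537 - 425009/(-21123/28721) = 2097112537 - 425009*(-28721/21123) = 2097112537 + 12206683489/21123 = 44309514802540/21123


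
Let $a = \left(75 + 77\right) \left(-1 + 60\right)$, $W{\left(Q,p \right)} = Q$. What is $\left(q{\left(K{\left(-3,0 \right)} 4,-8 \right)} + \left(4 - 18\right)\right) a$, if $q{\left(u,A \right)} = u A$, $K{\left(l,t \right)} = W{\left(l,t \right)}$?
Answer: $735376$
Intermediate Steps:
$K{\left(l,t \right)} = l$
$q{\left(u,A \right)} = A u$
$a = 8968$ ($a = 152 \cdot 59 = 8968$)
$\left(q{\left(K{\left(-3,0 \right)} 4,-8 \right)} + \left(4 - 18\right)\right) a = \left(- 8 \left(\left(-3\right) 4\right) + \left(4 - 18\right)\right) 8968 = \left(\left(-8\right) \left(-12\right) + \left(4 - 18\right)\right) 8968 = \left(96 - 14\right) 8968 = 82 \cdot 8968 = 735376$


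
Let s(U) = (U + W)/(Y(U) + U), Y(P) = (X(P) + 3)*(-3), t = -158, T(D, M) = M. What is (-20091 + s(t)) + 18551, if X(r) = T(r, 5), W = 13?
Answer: -280135/182 ≈ -1539.2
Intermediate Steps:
X(r) = 5
Y(P) = -24 (Y(P) = (5 + 3)*(-3) = 8*(-3) = -24)
s(U) = (13 + U)/(-24 + U) (s(U) = (U + 13)/(-24 + U) = (13 + U)/(-24 + U))
(-20091 + s(t)) + 18551 = (-20091 + (13 - 158)/(-24 - 158)) + 18551 = (-20091 - 145/(-182)) + 18551 = (-20091 - 1/182*(-145)) + 18551 = (-20091 + 145/182) + 18551 = -3656417/182 + 18551 = -280135/182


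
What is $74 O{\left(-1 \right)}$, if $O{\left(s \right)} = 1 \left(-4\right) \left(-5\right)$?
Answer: $1480$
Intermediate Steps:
$O{\left(s \right)} = 20$ ($O{\left(s \right)} = \left(-4\right) \left(-5\right) = 20$)
$74 O{\left(-1 \right)} = 74 \cdot 20 = 1480$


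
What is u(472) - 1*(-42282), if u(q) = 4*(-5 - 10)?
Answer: 42222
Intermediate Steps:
u(q) = -60 (u(q) = 4*(-15) = -60)
u(472) - 1*(-42282) = -60 - 1*(-42282) = -60 + 42282 = 42222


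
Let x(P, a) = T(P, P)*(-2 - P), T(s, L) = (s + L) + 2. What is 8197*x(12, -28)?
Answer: -2983708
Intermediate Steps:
T(s, L) = 2 + L + s (T(s, L) = (L + s) + 2 = 2 + L + s)
x(P, a) = (-2 - P)*(2 + 2*P) (x(P, a) = (2 + P + P)*(-2 - P) = (2 + 2*P)*(-2 - P) = (-2 - P)*(2 + 2*P))
8197*x(12, -28) = 8197*(-2*(1 + 12)*(2 + 12)) = 8197*(-2*13*14) = 8197*(-364) = -2983708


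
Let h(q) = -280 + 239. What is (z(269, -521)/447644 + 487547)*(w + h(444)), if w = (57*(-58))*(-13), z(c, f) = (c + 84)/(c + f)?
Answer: 2361464896553272471/112806288 ≈ 2.0934e+10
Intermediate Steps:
h(q) = -41
z(c, f) = (84 + c)/(c + f)
w = 42978 (w = -3306*(-13) = 42978)
(z(269, -521)/447644 + 487547)*(w + h(444)) = (((84 + 269)/(269 - 521))/447644 + 487547)*(42978 - 41) = ((353/(-252))*(1/447644) + 487547)*42937 = (-1/252*353*(1/447644) + 487547)*42937 = (-353/252*1/447644 + 487547)*42937 = (-353/112806288 + 487547)*42937 = (54998367295183/112806288)*42937 = 2361464896553272471/112806288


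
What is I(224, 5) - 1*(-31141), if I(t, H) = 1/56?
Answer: 1743897/56 ≈ 31141.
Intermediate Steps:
I(t, H) = 1/56
I(224, 5) - 1*(-31141) = 1/56 - 1*(-31141) = 1/56 + 31141 = 1743897/56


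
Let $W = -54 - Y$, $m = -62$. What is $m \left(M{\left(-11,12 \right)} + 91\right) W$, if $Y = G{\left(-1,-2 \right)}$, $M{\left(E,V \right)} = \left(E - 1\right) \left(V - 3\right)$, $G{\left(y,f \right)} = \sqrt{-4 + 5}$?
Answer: $-57970$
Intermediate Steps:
$G{\left(y,f \right)} = 1$ ($G{\left(y,f \right)} = \sqrt{1} = 1$)
$M{\left(E,V \right)} = \left(-1 + E\right) \left(-3 + V\right)$
$Y = 1$
$W = -55$ ($W = -54 - 1 = -55$)
$m \left(M{\left(-11,12 \right)} + 91\right) W = - 62 \left(\left(3 - 12 - -33 - 132\right) + 91\right) \left(-55\right) = - 62 \left(\left(3 - 12 + 33 - 132\right) + 91\right) \left(-55\right) = - 62 \left(-108 + 91\right) \left(-55\right) = \left(-62\right) \left(-17\right) \left(-55\right) = 1054 \left(-55\right) = -57970$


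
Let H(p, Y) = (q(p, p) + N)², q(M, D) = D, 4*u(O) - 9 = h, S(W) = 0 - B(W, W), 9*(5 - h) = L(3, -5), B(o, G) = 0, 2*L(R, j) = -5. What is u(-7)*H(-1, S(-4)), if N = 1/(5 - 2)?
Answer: 257/162 ≈ 1.5864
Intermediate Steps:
L(R, j) = -5/2 (L(R, j) = (½)*(-5) = -5/2)
h = 95/18 (h = 5 - ⅑*(-5/2) = 5 + 5/18 = 95/18 ≈ 5.2778)
S(W) = 0 (S(W) = 0 - 1*0 = 0 + 0 = 0)
u(O) = 257/72 (u(O) = 9/4 + (¼)*(95/18) = 9/4 + 95/72 = 257/72)
N = ⅓ (N = 1/3 = ⅓ ≈ 0.33333)
H(p, Y) = (⅓ + p)² (H(p, Y) = (p + ⅓)² = (⅓ + p)²)
u(-7)*H(-1, S(-4)) = 257*((1 + 3*(-1))²/9)/72 = 257*((1 - 3)²/9)/72 = 257*((⅑)*(-2)²)/72 = 257*((⅑)*4)/72 = (257/72)*(4/9) = 257/162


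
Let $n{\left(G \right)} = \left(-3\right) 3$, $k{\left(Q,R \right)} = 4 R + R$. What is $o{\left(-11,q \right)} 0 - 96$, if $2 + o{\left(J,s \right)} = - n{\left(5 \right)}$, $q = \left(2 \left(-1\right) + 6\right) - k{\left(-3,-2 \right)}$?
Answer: $-96$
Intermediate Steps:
$k{\left(Q,R \right)} = 5 R$
$n{\left(G \right)} = -9$
$q = 14$ ($q = \left(2 \left(-1\right) + 6\right) - 5 \left(-2\right) = \left(-2 + 6\right) - -10 = 4 + 10 = 14$)
$o{\left(J,s \right)} = 7$ ($o{\left(J,s \right)} = -2 - -9 = -2 + 9 = 7$)
$o{\left(-11,q \right)} 0 - 96 = 7 \cdot 0 - 96 = 0 - 96 = -96$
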